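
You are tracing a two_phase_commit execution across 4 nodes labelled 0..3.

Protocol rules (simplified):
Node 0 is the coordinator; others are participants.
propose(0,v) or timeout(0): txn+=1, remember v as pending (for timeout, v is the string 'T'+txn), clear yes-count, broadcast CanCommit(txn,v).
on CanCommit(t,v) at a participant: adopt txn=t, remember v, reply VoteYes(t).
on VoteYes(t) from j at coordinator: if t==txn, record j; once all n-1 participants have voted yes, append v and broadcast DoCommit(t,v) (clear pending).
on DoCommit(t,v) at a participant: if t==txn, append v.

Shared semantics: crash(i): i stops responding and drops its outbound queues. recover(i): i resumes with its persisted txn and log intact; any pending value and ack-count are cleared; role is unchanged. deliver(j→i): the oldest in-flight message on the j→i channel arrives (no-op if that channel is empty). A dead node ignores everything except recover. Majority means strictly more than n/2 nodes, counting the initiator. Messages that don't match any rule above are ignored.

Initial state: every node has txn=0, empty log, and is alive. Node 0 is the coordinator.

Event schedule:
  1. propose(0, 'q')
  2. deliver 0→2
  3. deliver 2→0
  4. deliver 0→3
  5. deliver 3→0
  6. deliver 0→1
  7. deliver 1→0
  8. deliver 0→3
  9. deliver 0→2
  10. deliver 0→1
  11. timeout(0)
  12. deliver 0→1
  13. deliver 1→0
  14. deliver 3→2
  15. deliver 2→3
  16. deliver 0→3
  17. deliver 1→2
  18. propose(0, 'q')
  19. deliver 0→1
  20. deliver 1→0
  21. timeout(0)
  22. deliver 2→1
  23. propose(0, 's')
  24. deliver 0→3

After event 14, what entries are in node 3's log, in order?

q

step 1 propose(0,'q'): 0={coor,t=1,log=-}
step 2 deliver 0→2: 2={part,t=1,log=-}
step 3 deliver 2→0: —
step 4 deliver 0→3: 3={part,t=1,log=-}
step 5 deliver 3→0: —
step 6 deliver 0→1: 1={part,t=1,log=-}
step 7 deliver 1→0: 0={coor,t=1,log=q}
step 8 deliver 0→3: 3={part,t=1,log=q}
step 9 deliver 0→2: 2={part,t=1,log=q}
step 10 deliver 0→1: 1={part,t=1,log=q}
step 11 timeout(0): 0={coor,t=2,log=q}
step 12 deliver 0→1: 1={part,t=2,log=q}
step 13 deliver 1→0: —
step 14 deliver 3→2: —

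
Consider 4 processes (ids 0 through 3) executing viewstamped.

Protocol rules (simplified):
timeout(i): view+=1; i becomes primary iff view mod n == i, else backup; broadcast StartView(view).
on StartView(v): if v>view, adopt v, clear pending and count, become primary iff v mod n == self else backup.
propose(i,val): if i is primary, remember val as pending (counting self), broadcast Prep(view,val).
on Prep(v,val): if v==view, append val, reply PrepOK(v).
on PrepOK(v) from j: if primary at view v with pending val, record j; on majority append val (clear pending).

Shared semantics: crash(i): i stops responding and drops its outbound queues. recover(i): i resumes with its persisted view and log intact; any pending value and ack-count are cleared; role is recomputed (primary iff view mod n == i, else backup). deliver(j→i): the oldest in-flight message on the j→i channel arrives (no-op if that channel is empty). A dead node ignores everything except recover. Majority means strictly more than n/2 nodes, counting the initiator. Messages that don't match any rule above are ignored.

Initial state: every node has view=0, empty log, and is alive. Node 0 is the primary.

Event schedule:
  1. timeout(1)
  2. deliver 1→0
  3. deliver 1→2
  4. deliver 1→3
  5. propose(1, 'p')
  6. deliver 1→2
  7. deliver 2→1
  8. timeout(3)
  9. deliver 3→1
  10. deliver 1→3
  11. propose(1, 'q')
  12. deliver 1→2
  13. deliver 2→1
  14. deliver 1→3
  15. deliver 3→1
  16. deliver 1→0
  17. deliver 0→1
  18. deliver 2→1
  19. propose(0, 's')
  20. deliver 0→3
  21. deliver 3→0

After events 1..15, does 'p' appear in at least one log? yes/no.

step 1 timeout(1): 1={prim,v=1,log=-}
step 2 deliver 1→0: 0={back,v=1,log=-}
step 3 deliver 1→2: 2={back,v=1,log=-}
step 4 deliver 1→3: 3={back,v=1,log=-}
step 5 propose(1,'p'): —
step 6 deliver 1→2: 2={back,v=1,log=p}
step 7 deliver 2→1: —
step 8 timeout(3): 3={back,v=2,log=-}
step 9 deliver 3→1: 1={back,v=2,log=-}
step 10 deliver 1→3: —
step 11 propose(1,'q'): —
step 12 deliver 1→2: —
step 13 deliver 2→1: —
step 14 deliver 1→3: —
step 15 deliver 3→1: —

yes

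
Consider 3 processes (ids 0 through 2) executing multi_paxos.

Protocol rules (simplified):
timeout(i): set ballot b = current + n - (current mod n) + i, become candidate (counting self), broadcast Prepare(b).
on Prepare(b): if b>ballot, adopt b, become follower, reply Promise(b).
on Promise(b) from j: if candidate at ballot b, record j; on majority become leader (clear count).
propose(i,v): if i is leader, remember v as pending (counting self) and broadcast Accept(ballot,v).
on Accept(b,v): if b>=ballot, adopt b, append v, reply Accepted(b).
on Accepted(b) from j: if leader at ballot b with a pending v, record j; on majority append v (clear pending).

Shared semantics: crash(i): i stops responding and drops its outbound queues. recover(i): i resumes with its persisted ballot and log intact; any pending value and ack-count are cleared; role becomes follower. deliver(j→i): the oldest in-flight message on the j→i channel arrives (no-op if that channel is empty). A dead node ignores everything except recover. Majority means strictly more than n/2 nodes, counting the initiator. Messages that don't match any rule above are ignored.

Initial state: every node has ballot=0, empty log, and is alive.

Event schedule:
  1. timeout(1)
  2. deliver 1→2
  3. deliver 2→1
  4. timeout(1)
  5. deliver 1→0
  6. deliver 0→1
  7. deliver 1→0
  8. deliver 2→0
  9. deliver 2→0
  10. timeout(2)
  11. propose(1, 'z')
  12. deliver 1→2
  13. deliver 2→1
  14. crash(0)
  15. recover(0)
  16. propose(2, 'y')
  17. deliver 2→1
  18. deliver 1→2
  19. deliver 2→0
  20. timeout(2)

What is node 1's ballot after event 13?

8

e1 timeout(1): 1[cand,b=4,-]
e2 deliver 1→2: 2[foll,b=4,-]
e3 deliver 2→1: 1[lead,b=4,-]
e4 timeout(1): 1[cand,b=7,-]
e5 deliver 1→0: 0[foll,b=4,-]
e6 deliver 0→1: ·
e7 deliver 1→0: 0[foll,b=7,-]
e8 deliver 2→0: ·
e9 deliver 2→0: ·
e10 timeout(2): 2[cand,b=8,-]
e11 propose(1,'z'): ·
e12 deliver 1→2: ·
e13 deliver 2→1: 1[foll,b=8,-]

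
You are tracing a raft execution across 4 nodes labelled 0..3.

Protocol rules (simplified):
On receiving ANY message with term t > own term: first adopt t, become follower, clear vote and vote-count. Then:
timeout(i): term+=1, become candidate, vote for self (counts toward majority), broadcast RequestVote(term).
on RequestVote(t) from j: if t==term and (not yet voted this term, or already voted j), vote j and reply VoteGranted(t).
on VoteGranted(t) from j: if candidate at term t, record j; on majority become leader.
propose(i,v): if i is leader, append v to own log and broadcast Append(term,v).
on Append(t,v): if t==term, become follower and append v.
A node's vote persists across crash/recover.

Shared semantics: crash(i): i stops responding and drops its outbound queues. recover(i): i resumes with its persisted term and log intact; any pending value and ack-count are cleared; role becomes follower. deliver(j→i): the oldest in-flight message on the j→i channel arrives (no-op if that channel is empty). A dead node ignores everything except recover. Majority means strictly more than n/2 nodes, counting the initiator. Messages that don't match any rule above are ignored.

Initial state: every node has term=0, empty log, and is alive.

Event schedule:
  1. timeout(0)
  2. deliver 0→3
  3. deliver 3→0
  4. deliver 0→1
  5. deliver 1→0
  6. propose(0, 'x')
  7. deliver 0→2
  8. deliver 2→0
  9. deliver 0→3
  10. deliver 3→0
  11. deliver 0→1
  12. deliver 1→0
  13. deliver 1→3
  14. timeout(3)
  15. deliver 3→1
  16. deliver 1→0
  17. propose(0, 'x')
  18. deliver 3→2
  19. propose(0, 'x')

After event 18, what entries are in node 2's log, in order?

e1 timeout(0): 0[cand,t=1,-]
e2 deliver 0→3: 3[foll,t=1,-]
e3 deliver 3→0: ·
e4 deliver 0→1: 1[foll,t=1,-]
e5 deliver 1→0: 0[lead,t=1,-]
e6 propose(0,'x'): 0[lead,t=1,x]
e7 deliver 0→2: 2[foll,t=1,-]
e8 deliver 2→0: ·
e9 deliver 0→3: 3[foll,t=1,x]
e10 deliver 3→0: ·
e11 deliver 0→1: 1[foll,t=1,x]
e12 deliver 1→0: ·
e13 deliver 1→3: ·
e14 timeout(3): 3[cand,t=2,x]
e15 deliver 3→1: 1[foll,t=2,x]
e16 deliver 1→0: ·
e17 propose(0,'x'): 0[lead,t=1,x,x]
e18 deliver 3→2: 2[foll,t=2,-]

empty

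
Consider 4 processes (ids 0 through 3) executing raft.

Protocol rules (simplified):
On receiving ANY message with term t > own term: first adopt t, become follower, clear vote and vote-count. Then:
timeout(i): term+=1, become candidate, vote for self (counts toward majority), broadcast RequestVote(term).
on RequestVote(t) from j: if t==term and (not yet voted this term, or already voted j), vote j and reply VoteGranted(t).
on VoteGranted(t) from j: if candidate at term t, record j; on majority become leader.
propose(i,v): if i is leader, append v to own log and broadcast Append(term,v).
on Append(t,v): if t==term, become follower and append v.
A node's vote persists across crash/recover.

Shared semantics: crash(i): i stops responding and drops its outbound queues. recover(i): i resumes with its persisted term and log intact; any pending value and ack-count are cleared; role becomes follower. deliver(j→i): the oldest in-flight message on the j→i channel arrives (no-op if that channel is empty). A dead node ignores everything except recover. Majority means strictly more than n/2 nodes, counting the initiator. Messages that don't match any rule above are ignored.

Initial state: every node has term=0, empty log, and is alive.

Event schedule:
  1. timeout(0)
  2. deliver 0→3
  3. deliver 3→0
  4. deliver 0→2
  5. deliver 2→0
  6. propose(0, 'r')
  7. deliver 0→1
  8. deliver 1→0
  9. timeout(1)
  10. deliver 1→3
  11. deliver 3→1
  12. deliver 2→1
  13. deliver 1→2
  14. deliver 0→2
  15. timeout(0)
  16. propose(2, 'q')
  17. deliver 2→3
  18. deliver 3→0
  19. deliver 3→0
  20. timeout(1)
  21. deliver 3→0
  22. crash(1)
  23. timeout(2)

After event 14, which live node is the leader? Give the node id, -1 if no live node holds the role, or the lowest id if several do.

after 1 — timeout(0): n0:cand/t1/[-]
after 2 — deliver 0→3: n3:foll/t1/[-]
after 3 — deliver 3→0: ·
after 4 — deliver 0→2: n2:foll/t1/[-]
after 5 — deliver 2→0: n0:lead/t1/[-]
after 6 — propose(0,'r'): n0:lead/t1/[r]
after 7 — deliver 0→1: n1:foll/t1/[-]
after 8 — deliver 1→0: ·
after 9 — timeout(1): n1:cand/t2/[-]
after 10 — deliver 1→3: n3:foll/t2/[-]
after 11 — deliver 3→1: ·
after 12 — deliver 2→1: ·
after 13 — deliver 1→2: n2:foll/t2/[-]
after 14 — deliver 0→2: ·

0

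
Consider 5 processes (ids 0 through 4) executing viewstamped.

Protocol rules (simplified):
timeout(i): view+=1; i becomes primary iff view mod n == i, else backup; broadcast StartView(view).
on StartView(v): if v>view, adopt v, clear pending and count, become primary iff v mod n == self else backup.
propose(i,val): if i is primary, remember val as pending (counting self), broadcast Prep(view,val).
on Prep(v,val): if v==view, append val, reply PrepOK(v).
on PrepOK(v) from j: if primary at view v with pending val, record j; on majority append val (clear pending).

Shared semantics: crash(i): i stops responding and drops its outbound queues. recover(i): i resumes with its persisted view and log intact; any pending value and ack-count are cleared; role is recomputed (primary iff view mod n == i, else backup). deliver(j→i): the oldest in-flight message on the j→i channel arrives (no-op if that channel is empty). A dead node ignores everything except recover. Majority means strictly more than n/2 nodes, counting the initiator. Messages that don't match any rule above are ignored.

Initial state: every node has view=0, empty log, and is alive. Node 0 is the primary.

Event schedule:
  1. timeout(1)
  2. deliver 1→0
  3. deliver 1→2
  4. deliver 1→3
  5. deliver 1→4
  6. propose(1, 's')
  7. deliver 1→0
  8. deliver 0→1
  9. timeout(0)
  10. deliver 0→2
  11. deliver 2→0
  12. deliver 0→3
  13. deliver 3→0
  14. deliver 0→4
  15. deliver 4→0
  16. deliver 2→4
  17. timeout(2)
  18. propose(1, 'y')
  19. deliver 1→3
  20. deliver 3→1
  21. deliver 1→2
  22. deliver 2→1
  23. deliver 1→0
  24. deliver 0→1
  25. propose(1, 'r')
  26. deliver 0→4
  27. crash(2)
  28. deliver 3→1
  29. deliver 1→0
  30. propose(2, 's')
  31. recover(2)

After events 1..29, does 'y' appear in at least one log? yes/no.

after 1 — timeout(1): n1:prim/v1/[-]
after 2 — deliver 1→0: n0:back/v1/[-]
after 3 — deliver 1→2: n2:back/v1/[-]
after 4 — deliver 1→3: n3:back/v1/[-]
after 5 — deliver 1→4: n4:back/v1/[-]
after 6 — propose(1,'s'): ·
after 7 — deliver 1→0: n0:back/v1/[s]
after 8 — deliver 0→1: ·
after 9 — timeout(0): n0:back/v2/[s]
after 10 — deliver 0→2: n2:prim/v2/[-]
after 11 — deliver 2→0: ·
after 12 — deliver 0→3: n3:back/v2/[-]
after 13 — deliver 3→0: ·
after 14 — deliver 0→4: n4:back/v2/[-]
after 15 — deliver 4→0: ·
after 16 — deliver 2→4: ·
after 17 — timeout(2): n2:back/v3/[-]
after 18 — propose(1,'y'): ·
after 19 — deliver 1→3: ·
after 20 — deliver 3→1: ·
after 21 — deliver 1→2: ·
after 22 — deliver 2→1: n1:back/v3/[-]
after 23 — deliver 1→0: ·
after 24 — deliver 0→1: ·
after 25 — propose(1,'r'): ·
after 26 — deliver 0→4: ·
after 27 — crash(2): n2:✗back/v3/[-]
after 28 — deliver 3→1: ·
after 29 — deliver 1→0: ·

no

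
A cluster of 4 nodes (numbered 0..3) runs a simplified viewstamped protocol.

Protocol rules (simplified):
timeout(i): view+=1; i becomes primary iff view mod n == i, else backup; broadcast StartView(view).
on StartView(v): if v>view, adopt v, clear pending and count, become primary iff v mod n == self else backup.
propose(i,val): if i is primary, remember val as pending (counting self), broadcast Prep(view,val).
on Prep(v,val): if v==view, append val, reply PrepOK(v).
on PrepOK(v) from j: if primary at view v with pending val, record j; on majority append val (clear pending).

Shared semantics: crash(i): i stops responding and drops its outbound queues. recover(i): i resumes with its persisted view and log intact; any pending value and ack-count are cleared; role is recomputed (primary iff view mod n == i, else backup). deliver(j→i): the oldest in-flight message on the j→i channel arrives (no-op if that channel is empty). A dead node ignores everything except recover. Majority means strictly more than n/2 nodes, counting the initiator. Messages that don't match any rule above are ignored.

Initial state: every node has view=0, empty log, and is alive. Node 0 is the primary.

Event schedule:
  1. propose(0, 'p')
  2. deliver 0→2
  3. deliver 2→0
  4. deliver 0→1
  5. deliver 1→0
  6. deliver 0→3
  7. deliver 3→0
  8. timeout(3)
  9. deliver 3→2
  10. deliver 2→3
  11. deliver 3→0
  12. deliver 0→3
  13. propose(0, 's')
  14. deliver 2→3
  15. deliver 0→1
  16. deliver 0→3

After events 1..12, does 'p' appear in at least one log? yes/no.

yes

step 1 propose(0,'p'): —
step 2 deliver 0→2: 2={back,v=0,log=p}
step 3 deliver 2→0: —
step 4 deliver 0→1: 1={back,v=0,log=p}
step 5 deliver 1→0: 0={prim,v=0,log=p}
step 6 deliver 0→3: 3={back,v=0,log=p}
step 7 deliver 3→0: —
step 8 timeout(3): 3={back,v=1,log=p}
step 9 deliver 3→2: 2={back,v=1,log=p}
step 10 deliver 2→3: —
step 11 deliver 3→0: 0={back,v=1,log=p}
step 12 deliver 0→3: —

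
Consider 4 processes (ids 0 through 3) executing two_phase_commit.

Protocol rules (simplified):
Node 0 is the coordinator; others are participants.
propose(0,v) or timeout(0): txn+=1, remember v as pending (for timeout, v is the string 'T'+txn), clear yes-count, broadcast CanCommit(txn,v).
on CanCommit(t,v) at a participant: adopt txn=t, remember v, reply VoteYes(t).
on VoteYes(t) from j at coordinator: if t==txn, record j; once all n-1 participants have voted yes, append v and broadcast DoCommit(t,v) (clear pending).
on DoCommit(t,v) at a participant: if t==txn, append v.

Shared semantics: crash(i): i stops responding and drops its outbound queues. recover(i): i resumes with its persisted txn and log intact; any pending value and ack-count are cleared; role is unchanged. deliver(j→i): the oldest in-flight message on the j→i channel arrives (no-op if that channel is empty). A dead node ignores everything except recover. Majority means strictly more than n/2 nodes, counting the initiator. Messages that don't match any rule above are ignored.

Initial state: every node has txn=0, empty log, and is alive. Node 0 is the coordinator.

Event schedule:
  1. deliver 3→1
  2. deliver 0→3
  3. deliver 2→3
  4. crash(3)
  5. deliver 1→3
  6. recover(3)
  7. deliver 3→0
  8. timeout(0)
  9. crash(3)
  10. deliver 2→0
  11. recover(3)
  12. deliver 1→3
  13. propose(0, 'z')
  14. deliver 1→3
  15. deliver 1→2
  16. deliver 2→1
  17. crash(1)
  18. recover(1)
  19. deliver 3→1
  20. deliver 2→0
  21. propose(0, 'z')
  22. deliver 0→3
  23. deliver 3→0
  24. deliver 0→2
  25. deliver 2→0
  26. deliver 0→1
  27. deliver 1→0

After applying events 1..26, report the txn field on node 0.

step 1 deliver 3→1: —
step 2 deliver 0→3: —
step 3 deliver 2→3: —
step 4 crash(3): 3={✗part,t=0,log=-}
step 5 deliver 1→3: —
step 6 recover(3): 3={part,t=0,log=-}
step 7 deliver 3→0: —
step 8 timeout(0): 0={coor,t=1,log=-}
step 9 crash(3): 3={✗part,t=0,log=-}
step 10 deliver 2→0: —
step 11 recover(3): 3={part,t=0,log=-}
step 12 deliver 1→3: —
step 13 propose(0,'z'): 0={coor,t=2,log=-}
step 14 deliver 1→3: —
step 15 deliver 1→2: —
step 16 deliver 2→1: —
step 17 crash(1): 1={✗part,t=0,log=-}
step 18 recover(1): 1={part,t=0,log=-}
step 19 deliver 3→1: —
step 20 deliver 2→0: —
step 21 propose(0,'z'): 0={coor,t=3,log=-}
step 22 deliver 0→3: 3={part,t=1,log=-}
step 23 deliver 3→0: —
step 24 deliver 0→2: 2={part,t=1,log=-}
step 25 deliver 2→0: —
step 26 deliver 0→1: 1={part,t=1,log=-}

3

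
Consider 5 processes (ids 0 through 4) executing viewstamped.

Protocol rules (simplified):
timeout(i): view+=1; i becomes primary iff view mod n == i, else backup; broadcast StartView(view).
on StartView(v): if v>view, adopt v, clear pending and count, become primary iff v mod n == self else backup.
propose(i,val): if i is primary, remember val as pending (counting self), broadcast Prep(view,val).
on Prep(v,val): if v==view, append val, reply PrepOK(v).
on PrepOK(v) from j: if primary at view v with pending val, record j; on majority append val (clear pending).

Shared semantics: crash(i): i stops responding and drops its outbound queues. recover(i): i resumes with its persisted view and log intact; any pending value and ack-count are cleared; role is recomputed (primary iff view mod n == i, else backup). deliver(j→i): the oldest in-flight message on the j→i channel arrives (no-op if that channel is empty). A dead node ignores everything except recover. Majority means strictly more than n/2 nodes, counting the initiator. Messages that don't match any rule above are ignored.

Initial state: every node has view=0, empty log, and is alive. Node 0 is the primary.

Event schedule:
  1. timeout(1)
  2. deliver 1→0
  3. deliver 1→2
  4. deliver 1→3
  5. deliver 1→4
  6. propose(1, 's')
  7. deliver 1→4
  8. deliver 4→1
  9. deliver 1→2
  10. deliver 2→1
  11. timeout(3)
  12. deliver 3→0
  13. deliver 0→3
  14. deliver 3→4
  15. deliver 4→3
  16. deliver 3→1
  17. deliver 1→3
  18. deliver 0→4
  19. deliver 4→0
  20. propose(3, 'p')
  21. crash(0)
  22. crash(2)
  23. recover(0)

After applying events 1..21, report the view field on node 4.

2

step 1 timeout(1): 1={prim,v=1,log=-}
step 2 deliver 1→0: 0={back,v=1,log=-}
step 3 deliver 1→2: 2={back,v=1,log=-}
step 4 deliver 1→3: 3={back,v=1,log=-}
step 5 deliver 1→4: 4={back,v=1,log=-}
step 6 propose(1,'s'): —
step 7 deliver 1→4: 4={back,v=1,log=s}
step 8 deliver 4→1: —
step 9 deliver 1→2: 2={back,v=1,log=s}
step 10 deliver 2→1: 1={prim,v=1,log=s}
step 11 timeout(3): 3={back,v=2,log=-}
step 12 deliver 3→0: 0={back,v=2,log=-}
step 13 deliver 0→3: —
step 14 deliver 3→4: 4={back,v=2,log=s}
step 15 deliver 4→3: —
step 16 deliver 3→1: 1={back,v=2,log=s}
step 17 deliver 1→3: —
step 18 deliver 0→4: —
step 19 deliver 4→0: —
step 20 propose(3,'p'): —
step 21 crash(0): 0={✗back,v=2,log=-}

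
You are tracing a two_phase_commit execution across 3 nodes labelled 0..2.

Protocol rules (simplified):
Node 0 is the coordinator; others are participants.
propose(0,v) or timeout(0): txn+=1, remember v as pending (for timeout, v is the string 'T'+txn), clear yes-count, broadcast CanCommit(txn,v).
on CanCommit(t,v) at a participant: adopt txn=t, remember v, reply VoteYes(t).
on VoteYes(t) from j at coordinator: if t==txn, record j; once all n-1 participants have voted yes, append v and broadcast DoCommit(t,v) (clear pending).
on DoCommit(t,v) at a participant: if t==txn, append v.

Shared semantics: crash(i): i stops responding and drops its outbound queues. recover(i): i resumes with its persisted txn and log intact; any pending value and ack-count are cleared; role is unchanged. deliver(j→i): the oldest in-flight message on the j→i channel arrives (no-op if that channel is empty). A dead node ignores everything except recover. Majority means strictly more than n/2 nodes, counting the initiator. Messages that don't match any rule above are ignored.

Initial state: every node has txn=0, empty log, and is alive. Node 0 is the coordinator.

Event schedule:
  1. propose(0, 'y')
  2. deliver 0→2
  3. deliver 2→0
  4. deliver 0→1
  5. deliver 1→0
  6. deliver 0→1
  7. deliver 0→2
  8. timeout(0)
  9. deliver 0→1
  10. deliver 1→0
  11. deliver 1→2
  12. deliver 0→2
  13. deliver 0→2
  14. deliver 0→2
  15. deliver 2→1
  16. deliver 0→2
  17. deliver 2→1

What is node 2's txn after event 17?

2

[1] propose(0,'y') → N0(coor t1 [-])
[2] deliver 0→2 → N2(part t1 [-])
[3] deliver 2→0 → ∅
[4] deliver 0→1 → N1(part t1 [-])
[5] deliver 1→0 → N0(coor t1 [y])
[6] deliver 0→1 → N1(part t1 [y])
[7] deliver 0→2 → N2(part t1 [y])
[8] timeout(0) → N0(coor t2 [y])
[9] deliver 0→1 → N1(part t2 [y])
[10] deliver 1→0 → ∅
[11] deliver 1→2 → ∅
[12] deliver 0→2 → N2(part t2 [y])
[13] deliver 0→2 → ∅
[14] deliver 0→2 → ∅
[15] deliver 2→1 → ∅
[16] deliver 0→2 → ∅
[17] deliver 2→1 → ∅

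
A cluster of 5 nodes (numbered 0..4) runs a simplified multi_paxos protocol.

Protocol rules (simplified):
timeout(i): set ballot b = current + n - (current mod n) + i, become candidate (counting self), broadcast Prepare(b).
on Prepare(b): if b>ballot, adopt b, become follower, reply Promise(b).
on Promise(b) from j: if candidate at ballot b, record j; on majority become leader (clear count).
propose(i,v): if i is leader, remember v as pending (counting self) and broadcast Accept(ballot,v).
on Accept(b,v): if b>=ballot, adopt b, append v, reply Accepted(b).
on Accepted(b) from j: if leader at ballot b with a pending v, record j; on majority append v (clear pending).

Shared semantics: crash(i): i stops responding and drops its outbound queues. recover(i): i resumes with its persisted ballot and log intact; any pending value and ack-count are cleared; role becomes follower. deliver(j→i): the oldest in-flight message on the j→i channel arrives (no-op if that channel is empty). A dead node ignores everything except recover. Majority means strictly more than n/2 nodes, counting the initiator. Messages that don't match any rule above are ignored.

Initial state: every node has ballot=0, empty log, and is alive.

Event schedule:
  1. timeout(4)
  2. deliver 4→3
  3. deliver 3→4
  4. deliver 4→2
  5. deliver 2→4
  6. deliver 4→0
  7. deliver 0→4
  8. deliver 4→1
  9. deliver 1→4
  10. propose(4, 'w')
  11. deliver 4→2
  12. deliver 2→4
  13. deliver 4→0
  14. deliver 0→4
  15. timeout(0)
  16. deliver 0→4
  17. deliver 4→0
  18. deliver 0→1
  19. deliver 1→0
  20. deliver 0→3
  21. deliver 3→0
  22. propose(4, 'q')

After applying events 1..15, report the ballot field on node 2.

9

e1 timeout(4): 4[cand,b=9,-]
e2 deliver 4→3: 3[foll,b=9,-]
e3 deliver 3→4: ·
e4 deliver 4→2: 2[foll,b=9,-]
e5 deliver 2→4: 4[lead,b=9,-]
e6 deliver 4→0: 0[foll,b=9,-]
e7 deliver 0→4: ·
e8 deliver 4→1: 1[foll,b=9,-]
e9 deliver 1→4: ·
e10 propose(4,'w'): ·
e11 deliver 4→2: 2[foll,b=9,w]
e12 deliver 2→4: ·
e13 deliver 4→0: 0[foll,b=9,w]
e14 deliver 0→4: 4[lead,b=9,w]
e15 timeout(0): 0[cand,b=10,w]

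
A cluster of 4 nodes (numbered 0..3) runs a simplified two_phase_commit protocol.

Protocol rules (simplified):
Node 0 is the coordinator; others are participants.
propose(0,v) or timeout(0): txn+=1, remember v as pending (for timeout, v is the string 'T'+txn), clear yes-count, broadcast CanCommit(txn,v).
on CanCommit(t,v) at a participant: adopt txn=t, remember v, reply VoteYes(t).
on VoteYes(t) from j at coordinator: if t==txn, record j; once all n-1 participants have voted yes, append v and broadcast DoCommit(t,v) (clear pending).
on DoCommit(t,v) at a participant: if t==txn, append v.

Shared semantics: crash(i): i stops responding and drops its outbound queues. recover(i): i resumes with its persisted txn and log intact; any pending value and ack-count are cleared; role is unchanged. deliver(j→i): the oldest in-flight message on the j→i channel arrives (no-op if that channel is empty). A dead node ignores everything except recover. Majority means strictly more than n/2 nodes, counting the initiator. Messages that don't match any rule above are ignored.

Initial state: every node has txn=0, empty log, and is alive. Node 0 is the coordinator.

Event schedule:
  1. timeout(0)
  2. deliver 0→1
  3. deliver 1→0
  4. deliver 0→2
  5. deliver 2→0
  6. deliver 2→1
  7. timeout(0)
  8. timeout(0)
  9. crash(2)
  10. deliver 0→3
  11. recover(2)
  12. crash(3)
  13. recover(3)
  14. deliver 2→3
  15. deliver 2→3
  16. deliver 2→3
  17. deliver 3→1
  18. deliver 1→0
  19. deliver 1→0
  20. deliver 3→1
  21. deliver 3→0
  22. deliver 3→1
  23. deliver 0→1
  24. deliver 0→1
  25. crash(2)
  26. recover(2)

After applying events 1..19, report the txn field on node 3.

1

after 1 — timeout(0): n0:coor/t1/[-]
after 2 — deliver 0→1: n1:part/t1/[-]
after 3 — deliver 1→0: ·
after 4 — deliver 0→2: n2:part/t1/[-]
after 5 — deliver 2→0: ·
after 6 — deliver 2→1: ·
after 7 — timeout(0): n0:coor/t2/[-]
after 8 — timeout(0): n0:coor/t3/[-]
after 9 — crash(2): n2:✗part/t1/[-]
after 10 — deliver 0→3: n3:part/t1/[-]
after 11 — recover(2): n2:part/t1/[-]
after 12 — crash(3): n3:✗part/t1/[-]
after 13 — recover(3): n3:part/t1/[-]
after 14 — deliver 2→3: ·
after 15 — deliver 2→3: ·
after 16 — deliver 2→3: ·
after 17 — deliver 3→1: ·
after 18 — deliver 1→0: ·
after 19 — deliver 1→0: ·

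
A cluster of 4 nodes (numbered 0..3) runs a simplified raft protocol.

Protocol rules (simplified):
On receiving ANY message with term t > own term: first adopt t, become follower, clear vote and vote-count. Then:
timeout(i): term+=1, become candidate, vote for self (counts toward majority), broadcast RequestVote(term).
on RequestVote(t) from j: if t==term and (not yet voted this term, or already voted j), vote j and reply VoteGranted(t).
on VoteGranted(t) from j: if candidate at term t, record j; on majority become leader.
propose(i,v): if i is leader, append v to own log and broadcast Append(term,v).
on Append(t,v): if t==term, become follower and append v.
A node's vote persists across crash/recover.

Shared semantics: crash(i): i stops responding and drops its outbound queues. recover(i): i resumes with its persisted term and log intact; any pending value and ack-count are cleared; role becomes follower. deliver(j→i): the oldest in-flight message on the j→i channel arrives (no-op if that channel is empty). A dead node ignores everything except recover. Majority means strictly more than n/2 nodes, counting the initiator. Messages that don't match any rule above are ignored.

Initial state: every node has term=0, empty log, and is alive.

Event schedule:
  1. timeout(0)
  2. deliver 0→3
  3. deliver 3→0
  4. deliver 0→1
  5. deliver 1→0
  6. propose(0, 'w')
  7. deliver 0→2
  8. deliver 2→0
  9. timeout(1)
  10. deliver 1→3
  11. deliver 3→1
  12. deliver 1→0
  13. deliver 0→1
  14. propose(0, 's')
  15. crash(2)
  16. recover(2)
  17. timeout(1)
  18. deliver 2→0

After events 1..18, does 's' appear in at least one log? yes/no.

e1 timeout(0): 0[cand,t=1,-]
e2 deliver 0→3: 3[foll,t=1,-]
e3 deliver 3→0: ·
e4 deliver 0→1: 1[foll,t=1,-]
e5 deliver 1→0: 0[lead,t=1,-]
e6 propose(0,'w'): 0[lead,t=1,w]
e7 deliver 0→2: 2[foll,t=1,-]
e8 deliver 2→0: ·
e9 timeout(1): 1[cand,t=2,-]
e10 deliver 1→3: 3[foll,t=2,-]
e11 deliver 3→1: ·
e12 deliver 1→0: 0[foll,t=2,w]
e13 deliver 0→1: ·
e14 propose(0,'s'): ·
e15 crash(2): 2[✗foll,t=1,-]
e16 recover(2): 2[foll,t=1,-]
e17 timeout(1): 1[cand,t=3,-]
e18 deliver 2→0: ·

no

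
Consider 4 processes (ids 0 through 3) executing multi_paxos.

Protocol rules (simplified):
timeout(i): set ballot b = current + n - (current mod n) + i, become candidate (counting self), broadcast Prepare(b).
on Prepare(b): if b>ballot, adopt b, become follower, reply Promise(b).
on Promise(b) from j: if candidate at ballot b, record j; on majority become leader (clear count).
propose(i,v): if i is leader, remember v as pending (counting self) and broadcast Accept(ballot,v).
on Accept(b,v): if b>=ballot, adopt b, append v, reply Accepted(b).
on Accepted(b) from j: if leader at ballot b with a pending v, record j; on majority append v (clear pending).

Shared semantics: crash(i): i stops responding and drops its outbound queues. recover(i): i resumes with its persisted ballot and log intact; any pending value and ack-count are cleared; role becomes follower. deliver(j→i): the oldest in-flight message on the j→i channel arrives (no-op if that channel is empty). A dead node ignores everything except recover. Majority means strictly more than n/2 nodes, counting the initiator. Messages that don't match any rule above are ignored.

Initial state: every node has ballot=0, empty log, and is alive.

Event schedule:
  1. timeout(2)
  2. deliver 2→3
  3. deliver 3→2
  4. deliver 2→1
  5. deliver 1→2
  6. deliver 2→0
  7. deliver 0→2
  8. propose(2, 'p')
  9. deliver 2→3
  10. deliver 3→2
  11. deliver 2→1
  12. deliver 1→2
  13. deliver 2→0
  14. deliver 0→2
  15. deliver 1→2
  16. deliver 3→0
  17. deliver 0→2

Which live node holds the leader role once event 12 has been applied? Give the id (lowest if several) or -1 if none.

2

after 1 — timeout(2): n2:cand/b6/[-]
after 2 — deliver 2→3: n3:foll/b6/[-]
after 3 — deliver 3→2: ·
after 4 — deliver 2→1: n1:foll/b6/[-]
after 5 — deliver 1→2: n2:lead/b6/[-]
after 6 — deliver 2→0: n0:foll/b6/[-]
after 7 — deliver 0→2: ·
after 8 — propose(2,'p'): ·
after 9 — deliver 2→3: n3:foll/b6/[p]
after 10 — deliver 3→2: ·
after 11 — deliver 2→1: n1:foll/b6/[p]
after 12 — deliver 1→2: n2:lead/b6/[p]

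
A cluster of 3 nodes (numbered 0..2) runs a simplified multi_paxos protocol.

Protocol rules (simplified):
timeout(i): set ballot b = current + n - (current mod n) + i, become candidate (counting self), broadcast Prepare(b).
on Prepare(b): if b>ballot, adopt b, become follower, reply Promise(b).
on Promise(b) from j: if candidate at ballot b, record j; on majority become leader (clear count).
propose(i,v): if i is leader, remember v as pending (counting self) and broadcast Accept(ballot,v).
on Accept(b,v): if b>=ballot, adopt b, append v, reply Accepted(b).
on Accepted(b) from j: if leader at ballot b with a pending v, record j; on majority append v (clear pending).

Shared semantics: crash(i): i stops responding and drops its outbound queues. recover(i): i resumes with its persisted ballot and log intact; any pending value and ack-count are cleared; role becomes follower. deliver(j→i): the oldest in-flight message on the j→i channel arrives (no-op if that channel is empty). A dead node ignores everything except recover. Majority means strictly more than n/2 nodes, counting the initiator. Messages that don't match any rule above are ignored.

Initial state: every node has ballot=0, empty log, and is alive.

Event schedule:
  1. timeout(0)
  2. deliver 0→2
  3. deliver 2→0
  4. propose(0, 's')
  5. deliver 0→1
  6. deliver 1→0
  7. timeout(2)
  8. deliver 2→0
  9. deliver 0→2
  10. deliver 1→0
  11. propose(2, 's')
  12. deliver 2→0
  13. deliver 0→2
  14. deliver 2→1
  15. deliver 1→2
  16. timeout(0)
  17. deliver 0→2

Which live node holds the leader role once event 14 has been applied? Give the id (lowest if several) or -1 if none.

step 1 timeout(0): 0={cand,b=3,log=-}
step 2 deliver 0→2: 2={foll,b=3,log=-}
step 3 deliver 2→0: 0={lead,b=3,log=-}
step 4 propose(0,'s'): —
step 5 deliver 0→1: 1={foll,b=3,log=-}
step 6 deliver 1→0: —
step 7 timeout(2): 2={cand,b=8,log=-}
step 8 deliver 2→0: 0={foll,b=8,log=-}
step 9 deliver 0→2: —
step 10 deliver 1→0: —
step 11 propose(2,'s'): —
step 12 deliver 2→0: —
step 13 deliver 0→2: 2={lead,b=8,log=-}
step 14 deliver 2→1: 1={foll,b=8,log=-}

2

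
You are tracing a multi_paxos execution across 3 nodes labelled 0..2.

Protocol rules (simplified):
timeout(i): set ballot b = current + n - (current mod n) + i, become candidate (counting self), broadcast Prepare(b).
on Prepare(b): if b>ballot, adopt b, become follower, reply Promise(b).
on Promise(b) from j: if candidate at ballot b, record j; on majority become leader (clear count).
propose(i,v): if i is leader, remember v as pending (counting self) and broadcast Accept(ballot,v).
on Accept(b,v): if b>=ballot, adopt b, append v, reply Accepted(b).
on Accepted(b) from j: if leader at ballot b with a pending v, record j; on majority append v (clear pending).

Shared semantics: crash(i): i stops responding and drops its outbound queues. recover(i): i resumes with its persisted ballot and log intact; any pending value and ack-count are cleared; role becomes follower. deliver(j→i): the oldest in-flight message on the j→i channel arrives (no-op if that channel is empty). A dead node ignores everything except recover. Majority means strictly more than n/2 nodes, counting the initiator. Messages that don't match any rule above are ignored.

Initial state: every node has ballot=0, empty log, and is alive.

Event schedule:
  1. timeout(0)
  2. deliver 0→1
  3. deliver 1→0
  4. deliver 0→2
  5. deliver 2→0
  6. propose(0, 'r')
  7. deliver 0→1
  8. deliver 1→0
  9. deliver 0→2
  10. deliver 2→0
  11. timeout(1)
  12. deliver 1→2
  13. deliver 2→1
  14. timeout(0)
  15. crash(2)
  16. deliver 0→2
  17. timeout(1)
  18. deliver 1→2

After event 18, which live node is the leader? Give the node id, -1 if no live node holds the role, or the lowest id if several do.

after 1 — timeout(0): n0:cand/b3/[-]
after 2 — deliver 0→1: n1:foll/b3/[-]
after 3 — deliver 1→0: n0:lead/b3/[-]
after 4 — deliver 0→2: n2:foll/b3/[-]
after 5 — deliver 2→0: ·
after 6 — propose(0,'r'): ·
after 7 — deliver 0→1: n1:foll/b3/[r]
after 8 — deliver 1→0: n0:lead/b3/[r]
after 9 — deliver 0→2: n2:foll/b3/[r]
after 10 — deliver 2→0: ·
after 11 — timeout(1): n1:cand/b7/[r]
after 12 — deliver 1→2: n2:foll/b7/[r]
after 13 — deliver 2→1: n1:lead/b7/[r]
after 14 — timeout(0): n0:cand/b6/[r]
after 15 — crash(2): n2:✗foll/b7/[r]
after 16 — deliver 0→2: ·
after 17 — timeout(1): n1:cand/b10/[r]
after 18 — deliver 1→2: ·

-1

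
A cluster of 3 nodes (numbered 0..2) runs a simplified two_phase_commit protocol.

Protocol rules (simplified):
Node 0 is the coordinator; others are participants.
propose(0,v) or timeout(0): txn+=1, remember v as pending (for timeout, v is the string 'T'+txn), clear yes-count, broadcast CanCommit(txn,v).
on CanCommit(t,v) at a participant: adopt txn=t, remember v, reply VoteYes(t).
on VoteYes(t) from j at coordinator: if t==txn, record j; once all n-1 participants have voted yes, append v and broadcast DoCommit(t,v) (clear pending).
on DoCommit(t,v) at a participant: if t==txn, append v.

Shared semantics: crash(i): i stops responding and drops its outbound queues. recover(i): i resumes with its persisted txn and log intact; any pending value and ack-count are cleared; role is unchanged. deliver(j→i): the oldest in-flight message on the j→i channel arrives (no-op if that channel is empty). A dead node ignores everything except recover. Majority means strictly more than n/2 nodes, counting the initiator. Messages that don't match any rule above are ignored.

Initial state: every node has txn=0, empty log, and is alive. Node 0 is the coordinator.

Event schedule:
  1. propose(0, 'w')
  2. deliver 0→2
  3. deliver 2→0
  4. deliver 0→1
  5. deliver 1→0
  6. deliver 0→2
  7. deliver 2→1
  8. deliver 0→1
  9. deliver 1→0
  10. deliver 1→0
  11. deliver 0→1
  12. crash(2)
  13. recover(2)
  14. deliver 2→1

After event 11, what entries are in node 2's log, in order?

w

1. propose(0,'w'):  <0:coor t1 ->
2. deliver 0→2:  <2:part t1 ->
3. deliver 2→0:  nop
4. deliver 0→1:  <1:part t1 ->
5. deliver 1→0:  <0:coor t1 w>
6. deliver 0→2:  <2:part t1 w>
7. deliver 2→1:  nop
8. deliver 0→1:  <1:part t1 w>
9. deliver 1→0:  nop
10. deliver 1→0:  nop
11. deliver 0→1:  nop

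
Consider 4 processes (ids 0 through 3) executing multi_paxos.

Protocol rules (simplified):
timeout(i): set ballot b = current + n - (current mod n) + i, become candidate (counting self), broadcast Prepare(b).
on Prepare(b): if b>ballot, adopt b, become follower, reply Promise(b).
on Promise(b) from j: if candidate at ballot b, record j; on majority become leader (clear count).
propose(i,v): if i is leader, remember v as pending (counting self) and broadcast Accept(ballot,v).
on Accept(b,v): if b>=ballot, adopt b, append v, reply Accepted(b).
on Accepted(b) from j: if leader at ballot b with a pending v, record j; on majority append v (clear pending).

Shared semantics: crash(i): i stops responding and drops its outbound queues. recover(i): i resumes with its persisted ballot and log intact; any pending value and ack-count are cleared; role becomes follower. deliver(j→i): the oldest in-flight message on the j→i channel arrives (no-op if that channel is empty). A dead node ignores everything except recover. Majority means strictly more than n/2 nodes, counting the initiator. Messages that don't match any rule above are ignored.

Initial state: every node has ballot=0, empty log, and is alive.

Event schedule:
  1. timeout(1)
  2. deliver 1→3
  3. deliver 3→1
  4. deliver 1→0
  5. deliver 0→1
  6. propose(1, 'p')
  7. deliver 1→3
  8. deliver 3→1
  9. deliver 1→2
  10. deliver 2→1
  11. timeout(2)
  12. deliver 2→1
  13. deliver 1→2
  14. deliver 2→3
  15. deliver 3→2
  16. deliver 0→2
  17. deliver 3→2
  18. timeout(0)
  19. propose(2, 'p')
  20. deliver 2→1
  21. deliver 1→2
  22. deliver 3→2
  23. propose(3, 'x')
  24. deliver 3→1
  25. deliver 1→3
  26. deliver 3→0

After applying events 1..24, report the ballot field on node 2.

10

after 1 — timeout(1): n1:cand/b5/[-]
after 2 — deliver 1→3: n3:foll/b5/[-]
after 3 — deliver 3→1: ·
after 4 — deliver 1→0: n0:foll/b5/[-]
after 5 — deliver 0→1: n1:lead/b5/[-]
after 6 — propose(1,'p'): ·
after 7 — deliver 1→3: n3:foll/b5/[p]
after 8 — deliver 3→1: ·
after 9 — deliver 1→2: n2:foll/b5/[-]
after 10 — deliver 2→1: ·
after 11 — timeout(2): n2:cand/b10/[-]
after 12 — deliver 2→1: n1:foll/b10/[-]
after 13 — deliver 1→2: ·
after 14 — deliver 2→3: n3:foll/b10/[p]
after 15 — deliver 3→2: ·
after 16 — deliver 0→2: ·
after 17 — deliver 3→2: ·
after 18 — timeout(0): n0:cand/b8/[-]
after 19 — propose(2,'p'): ·
after 20 — deliver 2→1: ·
after 21 — deliver 1→2: n2:lead/b10/[-]
after 22 — deliver 3→2: ·
after 23 — propose(3,'x'): ·
after 24 — deliver 3→1: ·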